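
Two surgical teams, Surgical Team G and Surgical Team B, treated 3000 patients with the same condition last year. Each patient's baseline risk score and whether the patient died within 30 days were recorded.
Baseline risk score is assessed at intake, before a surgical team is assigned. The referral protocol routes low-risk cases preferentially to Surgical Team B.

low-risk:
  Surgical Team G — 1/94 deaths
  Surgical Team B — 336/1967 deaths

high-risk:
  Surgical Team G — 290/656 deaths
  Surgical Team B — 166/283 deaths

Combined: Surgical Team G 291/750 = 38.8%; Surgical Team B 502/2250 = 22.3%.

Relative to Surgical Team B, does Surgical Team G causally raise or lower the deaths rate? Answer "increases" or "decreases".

decreases

The stratified and pooled comparisons disagree (Surgical Team G wins within each baseline risk score; Surgical Team B wins overall), so the answer turns on the causal role of baseline risk score.
Nothing the surgical team does changes baseline risk score; the imbalance is an allocation artefact. With baseline risk score also predicting the outcome, the pooled figure is confounded, and the within-stratum comparison is the causal one.
Within each level — low-risk: 1.1% vs 17.1%; high-risk: 44.2% vs 58.7% — Surgical Team G is lower every time.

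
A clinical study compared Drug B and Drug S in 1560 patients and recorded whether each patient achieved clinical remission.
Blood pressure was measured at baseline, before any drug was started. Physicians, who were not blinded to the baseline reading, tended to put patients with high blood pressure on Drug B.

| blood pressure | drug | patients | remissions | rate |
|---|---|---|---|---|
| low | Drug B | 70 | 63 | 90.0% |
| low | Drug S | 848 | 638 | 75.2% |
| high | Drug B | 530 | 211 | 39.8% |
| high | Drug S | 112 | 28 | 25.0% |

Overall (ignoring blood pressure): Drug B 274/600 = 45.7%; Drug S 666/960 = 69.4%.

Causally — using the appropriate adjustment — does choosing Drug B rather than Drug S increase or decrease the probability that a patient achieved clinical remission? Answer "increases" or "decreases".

Nothing the drug does changes blood pressure; the imbalance is an allocation artefact. With blood pressure also predicting the outcome, the pooled figure is confounded, and the within-stratum comparison is the causal one.
Within each level — low: 90.0% vs 75.2%; high: 39.8% vs 25.0% — Drug B is higher every time.

increases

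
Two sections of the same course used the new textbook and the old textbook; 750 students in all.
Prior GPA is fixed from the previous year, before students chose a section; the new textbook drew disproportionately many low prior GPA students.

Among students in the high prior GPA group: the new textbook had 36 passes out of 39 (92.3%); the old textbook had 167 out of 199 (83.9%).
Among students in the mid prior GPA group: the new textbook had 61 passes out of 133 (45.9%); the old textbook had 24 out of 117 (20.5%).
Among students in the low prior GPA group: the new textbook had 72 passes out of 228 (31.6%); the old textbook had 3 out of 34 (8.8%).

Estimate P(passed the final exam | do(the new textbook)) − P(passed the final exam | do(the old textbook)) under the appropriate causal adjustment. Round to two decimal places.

+0.19

Nothing the teaching method does changes prior GPA band; the imbalance is an allocation artefact. With prior GPA band also predicting the outcome, the pooled figure is confounded, and the within-stratum comparison is the causal one.
Adjusting over the population distribution of prior GPA band: 0.317·(0.923−0.839) + 0.333·(0.459−0.205) + 0.349·(0.316−0.088) = +0.191.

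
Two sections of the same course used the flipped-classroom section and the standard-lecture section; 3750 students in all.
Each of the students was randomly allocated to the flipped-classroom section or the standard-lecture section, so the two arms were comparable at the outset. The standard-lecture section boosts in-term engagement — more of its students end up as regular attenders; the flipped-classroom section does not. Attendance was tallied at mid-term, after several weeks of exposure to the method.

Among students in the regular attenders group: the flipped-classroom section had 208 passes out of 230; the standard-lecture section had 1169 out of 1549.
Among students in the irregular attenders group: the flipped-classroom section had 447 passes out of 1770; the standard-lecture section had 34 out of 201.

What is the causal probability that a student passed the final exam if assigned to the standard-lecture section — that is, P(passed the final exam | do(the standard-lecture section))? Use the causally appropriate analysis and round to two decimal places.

The mid-term attendance-specific comparison favours the flipped-classroom section throughout, but the pooled figures favour the standard-lecture section. The question is whether to condition on mid-term attendance.
Mid-term attendance is downstream of the teaching method. One should not condition on a consequence of treatment, so the overall rates are the right comparison.
So P(outcome | do(the standard-lecture section)) is just the pooled rate for the standard-lecture section: 1203/1750 = 0.687.

0.69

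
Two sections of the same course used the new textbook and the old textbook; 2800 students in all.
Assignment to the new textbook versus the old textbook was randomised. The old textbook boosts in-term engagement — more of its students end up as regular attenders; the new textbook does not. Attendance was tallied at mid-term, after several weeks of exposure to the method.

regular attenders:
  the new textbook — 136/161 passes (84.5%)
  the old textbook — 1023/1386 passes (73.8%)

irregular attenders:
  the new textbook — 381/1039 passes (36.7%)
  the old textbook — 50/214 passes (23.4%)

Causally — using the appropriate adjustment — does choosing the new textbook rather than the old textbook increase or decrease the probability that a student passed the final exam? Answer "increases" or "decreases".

decreases

Because the teaching method influences mid-term attendance, mid-term attendance is a post-treatment mediator, not a confounder. Stratifying on it would bias the estimate; the causal effect is the crude pooled difference.
Pooled: the new textbook 43.1% vs the old textbook 67.1%; the old textbook is higher overall.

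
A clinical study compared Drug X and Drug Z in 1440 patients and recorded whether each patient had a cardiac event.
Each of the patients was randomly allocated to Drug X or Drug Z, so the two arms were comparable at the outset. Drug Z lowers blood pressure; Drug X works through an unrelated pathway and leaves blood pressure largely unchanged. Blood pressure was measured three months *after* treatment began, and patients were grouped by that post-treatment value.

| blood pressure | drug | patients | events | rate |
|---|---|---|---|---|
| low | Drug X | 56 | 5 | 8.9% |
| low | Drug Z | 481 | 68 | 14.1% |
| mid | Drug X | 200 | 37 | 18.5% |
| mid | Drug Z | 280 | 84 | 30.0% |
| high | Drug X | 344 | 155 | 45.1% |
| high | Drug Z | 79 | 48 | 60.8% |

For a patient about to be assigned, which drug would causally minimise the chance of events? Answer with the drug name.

Drug X is lower inside every blood pressure stratum but Drug Z is lower in aggregate. Whether to stratify depends on how blood pressure relates to the drug.
The distribution of blood pressure is itself part of what the drug does — it is an intermediate outcome. Holding it fixed would remove that part of the effect; the total effect is the pooled difference.
Pooled: Drug X 32.8% vs Drug Z 23.8%; Drug Z is lower overall.

Drug Z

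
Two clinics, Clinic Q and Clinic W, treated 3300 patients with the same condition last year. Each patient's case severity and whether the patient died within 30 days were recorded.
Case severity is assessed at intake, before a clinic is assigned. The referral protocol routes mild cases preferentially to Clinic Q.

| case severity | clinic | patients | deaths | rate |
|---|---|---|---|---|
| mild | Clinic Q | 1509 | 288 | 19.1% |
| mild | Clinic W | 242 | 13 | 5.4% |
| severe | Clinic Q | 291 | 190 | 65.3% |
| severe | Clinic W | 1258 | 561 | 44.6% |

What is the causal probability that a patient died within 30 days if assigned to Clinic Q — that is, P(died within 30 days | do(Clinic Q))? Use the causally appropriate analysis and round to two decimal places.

0.41

Case severity differs across clinics for reasons unrelated to any effect of the clinic itself, and it separately predicts the outcome — a classic confounder. We must compare within case severity levels.
Standardising Clinic Q to the population case severity mix: 0.531·288/1509 + 0.469·190/291 = 0.408.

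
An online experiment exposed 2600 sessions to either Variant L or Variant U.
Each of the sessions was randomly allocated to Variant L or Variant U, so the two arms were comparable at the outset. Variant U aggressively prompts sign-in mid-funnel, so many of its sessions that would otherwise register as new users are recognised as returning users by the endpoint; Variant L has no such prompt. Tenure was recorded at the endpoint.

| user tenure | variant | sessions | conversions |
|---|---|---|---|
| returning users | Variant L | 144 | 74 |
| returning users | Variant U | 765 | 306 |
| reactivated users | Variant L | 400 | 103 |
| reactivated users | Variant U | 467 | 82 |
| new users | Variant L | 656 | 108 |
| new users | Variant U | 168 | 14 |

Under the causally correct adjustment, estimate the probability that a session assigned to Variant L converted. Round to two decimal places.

0.24

The user tenure-specific comparison favours Variant L throughout, but the pooled figures favour Variant U. The question is whether to condition on user tenure.
Because the variant influences user tenure, user tenure is a post-treatment mediator, not a confounder. Stratifying on it would bias the estimate; the causal effect is the crude pooled difference.
So P(outcome | do(Variant L)) is just the pooled rate for Variant L: 285/1200 = 0.237.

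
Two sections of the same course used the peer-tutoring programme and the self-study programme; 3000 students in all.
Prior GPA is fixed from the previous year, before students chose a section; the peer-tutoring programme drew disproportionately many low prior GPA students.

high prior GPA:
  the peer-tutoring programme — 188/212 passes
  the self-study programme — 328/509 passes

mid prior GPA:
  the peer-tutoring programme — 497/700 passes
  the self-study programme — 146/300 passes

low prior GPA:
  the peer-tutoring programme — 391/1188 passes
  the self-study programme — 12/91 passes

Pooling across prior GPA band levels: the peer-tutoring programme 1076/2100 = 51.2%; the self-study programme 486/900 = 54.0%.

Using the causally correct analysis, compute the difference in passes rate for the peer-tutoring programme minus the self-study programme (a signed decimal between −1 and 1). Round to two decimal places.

The stratified and pooled comparisons disagree (the peer-tutoring programme wins within each prior GPA band; the self-study programme wins overall), so the answer turns on the causal role of prior GPA band.
Prior GPA band differs across teaching methods for reasons unrelated to any effect of the teaching method itself, and it separately predicts the outcome — a classic confounder. We must compare within prior GPA band levels.
Adjusting over the population distribution of prior GPA band: 0.240·(0.887−0.644) + 0.333·(0.710−0.487) + 0.426·(0.329−0.132) = +0.217.

+0.22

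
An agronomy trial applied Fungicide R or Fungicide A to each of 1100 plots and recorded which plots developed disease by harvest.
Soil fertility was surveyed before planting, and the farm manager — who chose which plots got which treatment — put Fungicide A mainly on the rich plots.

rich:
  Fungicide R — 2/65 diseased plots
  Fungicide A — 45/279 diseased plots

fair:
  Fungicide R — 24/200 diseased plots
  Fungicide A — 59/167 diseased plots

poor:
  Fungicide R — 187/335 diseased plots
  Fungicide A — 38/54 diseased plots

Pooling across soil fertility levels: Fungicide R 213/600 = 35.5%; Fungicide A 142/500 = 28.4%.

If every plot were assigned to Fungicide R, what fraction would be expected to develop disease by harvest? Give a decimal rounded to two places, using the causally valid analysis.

0.25

Since soil fertility is a pre-existing factor (not a product of the fungicide) and it affects the outcome on its own, it is a confounder. The stratified rates, not the pooled rate, identify the causal effect.
Standardising Fungicide R to the population soil fertility mix: 0.313·2/65 + 0.334·24/200 + 0.354·187/335 = 0.247.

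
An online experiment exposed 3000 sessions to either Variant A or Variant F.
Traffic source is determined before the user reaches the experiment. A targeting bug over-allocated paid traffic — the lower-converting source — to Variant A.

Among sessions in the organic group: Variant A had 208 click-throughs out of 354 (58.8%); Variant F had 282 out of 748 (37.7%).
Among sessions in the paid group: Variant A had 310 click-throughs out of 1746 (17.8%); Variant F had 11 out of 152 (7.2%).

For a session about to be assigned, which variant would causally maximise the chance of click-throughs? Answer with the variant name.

Variant A

Variant A is higher inside every traffic source stratum but Variant F is higher in aggregate. Whether to stratify depends on how traffic source relates to the variant.
Since traffic source is a pre-existing factor (not a product of the variant) and it affects the outcome on its own, it is a confounder. The stratified rates, not the pooled rate, identify the causal effect.
Within each level — organic: 58.8% vs 37.7%; paid: 17.8% vs 7.2% — Variant A is higher every time.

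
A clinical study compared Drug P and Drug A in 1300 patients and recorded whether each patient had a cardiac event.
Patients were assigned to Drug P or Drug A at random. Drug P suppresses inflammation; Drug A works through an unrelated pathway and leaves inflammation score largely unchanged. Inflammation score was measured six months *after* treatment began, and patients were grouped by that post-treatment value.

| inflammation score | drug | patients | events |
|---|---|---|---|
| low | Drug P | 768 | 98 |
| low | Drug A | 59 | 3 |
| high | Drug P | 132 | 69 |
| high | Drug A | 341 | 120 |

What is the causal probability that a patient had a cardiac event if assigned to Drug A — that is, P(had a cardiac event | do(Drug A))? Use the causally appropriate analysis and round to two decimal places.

The distribution of inflammation score is itself part of what the drug does — it is an intermediate outcome. Holding it fixed would remove that part of the effect; the total effect is the pooled difference.
So P(outcome | do(Drug A)) is just the pooled rate for Drug A: 123/400 = 0.307.

0.31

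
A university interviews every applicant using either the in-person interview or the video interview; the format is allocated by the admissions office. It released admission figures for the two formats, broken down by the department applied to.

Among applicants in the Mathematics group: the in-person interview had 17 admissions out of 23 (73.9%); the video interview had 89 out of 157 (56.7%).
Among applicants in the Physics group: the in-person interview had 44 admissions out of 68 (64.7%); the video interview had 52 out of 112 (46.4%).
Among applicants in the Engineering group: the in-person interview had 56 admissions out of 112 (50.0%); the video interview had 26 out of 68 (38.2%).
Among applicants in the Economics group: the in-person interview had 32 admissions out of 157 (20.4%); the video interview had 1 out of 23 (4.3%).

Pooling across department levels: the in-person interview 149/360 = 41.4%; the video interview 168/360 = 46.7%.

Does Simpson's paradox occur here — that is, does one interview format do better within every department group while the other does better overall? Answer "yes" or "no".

yes

Within each department level (Mathematics 73.9% vs 56.7%; Physics 64.7% vs 46.4%; Engineering 50.0% vs 38.2%; Economics 20.4% vs 4.3%), the in-person interview has the higher rate every time. Pooled: 41.4% vs 46.7% — the video interview has the higher rate overall. The two comparisons disagree.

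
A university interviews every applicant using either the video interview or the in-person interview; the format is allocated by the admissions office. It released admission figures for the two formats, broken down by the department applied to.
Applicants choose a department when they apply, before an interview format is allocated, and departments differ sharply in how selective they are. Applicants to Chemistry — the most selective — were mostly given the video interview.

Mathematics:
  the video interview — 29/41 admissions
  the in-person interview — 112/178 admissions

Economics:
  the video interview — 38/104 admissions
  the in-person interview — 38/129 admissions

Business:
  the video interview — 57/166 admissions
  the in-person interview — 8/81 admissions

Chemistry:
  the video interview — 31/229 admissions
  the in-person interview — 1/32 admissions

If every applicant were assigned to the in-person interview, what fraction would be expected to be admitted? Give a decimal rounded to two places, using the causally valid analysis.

Department is set before the interview format has any effect — it is not caused by the interview format — and it independently drives the outcome. That makes it a confounder, so the causal comparison is within department levels.
Standardising the in-person interview to the population department mix: 0.228·112/178 + 0.243·38/129 + 0.257·8/81 + 0.272·1/32 = 0.249.

0.25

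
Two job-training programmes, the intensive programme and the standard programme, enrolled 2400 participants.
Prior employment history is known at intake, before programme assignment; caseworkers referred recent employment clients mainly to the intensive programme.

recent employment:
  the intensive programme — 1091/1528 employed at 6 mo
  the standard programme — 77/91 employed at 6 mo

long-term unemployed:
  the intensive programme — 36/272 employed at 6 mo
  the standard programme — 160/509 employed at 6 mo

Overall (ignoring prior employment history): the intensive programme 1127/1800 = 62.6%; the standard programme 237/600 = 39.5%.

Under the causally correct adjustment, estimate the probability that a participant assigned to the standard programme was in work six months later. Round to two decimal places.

0.67

the standard programme is higher inside every prior employment history stratum but the intensive programme is higher in aggregate. Whether to stratify depends on how prior employment history relates to the programme.
The imbalance in prior employment history arose from how participants were allocated, not from anything the programme did; and prior employment history independently affects the outcome. The pooled gap is confounded — condition on prior employment history.
Standardising the standard programme to the population prior employment history mix: 0.675·77/91 + 0.325·160/509 = 0.673.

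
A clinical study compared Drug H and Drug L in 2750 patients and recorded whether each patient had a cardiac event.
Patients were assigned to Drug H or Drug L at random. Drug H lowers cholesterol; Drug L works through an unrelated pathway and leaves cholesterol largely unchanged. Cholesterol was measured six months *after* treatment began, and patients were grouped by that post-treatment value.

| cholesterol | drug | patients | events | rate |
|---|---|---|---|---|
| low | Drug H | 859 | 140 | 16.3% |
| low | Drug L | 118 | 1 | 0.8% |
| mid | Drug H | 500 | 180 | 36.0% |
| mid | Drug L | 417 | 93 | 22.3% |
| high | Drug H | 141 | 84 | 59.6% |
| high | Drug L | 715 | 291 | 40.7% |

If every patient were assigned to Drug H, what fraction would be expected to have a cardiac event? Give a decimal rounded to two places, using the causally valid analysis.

0.27

Cholesterol is recorded after the drug and is itself shifted by it — it sits on the causal path from drug to outcome. Conditioning on a mediator would strip out part of the effect we want; the pooled comparison gives the total causal effect.
So P(outcome | do(Drug H)) is just the pooled rate for Drug H: 404/1500 = 0.269.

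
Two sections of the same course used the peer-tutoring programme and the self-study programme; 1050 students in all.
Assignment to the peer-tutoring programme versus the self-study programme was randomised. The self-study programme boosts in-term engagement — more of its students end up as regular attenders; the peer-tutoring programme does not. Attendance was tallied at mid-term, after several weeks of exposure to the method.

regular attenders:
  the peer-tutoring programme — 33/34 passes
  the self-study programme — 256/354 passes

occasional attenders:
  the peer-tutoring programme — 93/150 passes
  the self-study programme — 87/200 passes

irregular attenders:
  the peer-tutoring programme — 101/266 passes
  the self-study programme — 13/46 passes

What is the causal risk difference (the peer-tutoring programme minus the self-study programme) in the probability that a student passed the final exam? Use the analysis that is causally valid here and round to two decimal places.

-0.09

The distribution of mid-term attendance is itself part of what the teaching method does — it is an intermediate outcome. Holding it fixed would remove that part of the effect; the total effect is the pooled difference.
The causal difference is the pooled difference: 0.504 − 0.593 = -0.089.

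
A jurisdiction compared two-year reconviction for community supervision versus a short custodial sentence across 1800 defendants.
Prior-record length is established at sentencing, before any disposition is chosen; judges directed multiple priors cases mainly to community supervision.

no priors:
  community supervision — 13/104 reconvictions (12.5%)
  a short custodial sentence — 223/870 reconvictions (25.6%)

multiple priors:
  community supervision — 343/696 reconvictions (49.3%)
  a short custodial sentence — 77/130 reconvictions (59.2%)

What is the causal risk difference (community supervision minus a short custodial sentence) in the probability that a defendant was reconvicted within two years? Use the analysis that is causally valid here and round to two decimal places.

-0.12

Prior-record length is set before the disposition has any effect — it is not caused by the disposition — and it independently drives the outcome. That makes it a confounder, so the causal comparison is within prior-record length levels.
Adjusting over the population distribution of prior-record length: 0.541·(0.125−0.256) + 0.459·(0.493−0.592) = -0.117.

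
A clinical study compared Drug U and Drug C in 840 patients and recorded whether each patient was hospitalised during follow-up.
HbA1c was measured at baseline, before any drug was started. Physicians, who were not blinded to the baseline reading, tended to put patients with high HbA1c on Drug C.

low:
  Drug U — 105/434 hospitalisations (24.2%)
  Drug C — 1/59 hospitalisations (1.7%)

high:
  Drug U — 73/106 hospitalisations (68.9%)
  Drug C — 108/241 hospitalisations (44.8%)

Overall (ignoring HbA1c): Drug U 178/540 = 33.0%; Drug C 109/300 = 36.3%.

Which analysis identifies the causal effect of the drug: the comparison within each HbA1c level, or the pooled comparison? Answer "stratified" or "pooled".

HbA1c differs across drugs for reasons unrelated to any effect of the drug itself, and it separately predicts the outcome — a classic confounder. We must compare within HbA1c levels.
Within each level — low: 24.2% vs 1.7%; high: 68.9% vs 44.8% — Drug C is lower every time.

stratified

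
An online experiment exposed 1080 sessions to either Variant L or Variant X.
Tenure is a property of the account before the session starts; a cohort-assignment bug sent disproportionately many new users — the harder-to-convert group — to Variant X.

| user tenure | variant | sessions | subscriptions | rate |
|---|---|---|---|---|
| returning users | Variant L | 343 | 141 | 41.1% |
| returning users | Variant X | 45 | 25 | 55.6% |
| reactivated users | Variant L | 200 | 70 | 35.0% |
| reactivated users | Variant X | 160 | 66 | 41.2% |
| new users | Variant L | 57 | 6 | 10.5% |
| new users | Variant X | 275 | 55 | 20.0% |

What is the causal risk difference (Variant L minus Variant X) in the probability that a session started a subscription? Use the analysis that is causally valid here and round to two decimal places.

-0.10

User tenure satisfies the back-door criterion: it is not a descendant of the variant, and it blocks the spurious path from variant to outcome. Adjusting for it (i.e., using the within-user tenure rates) gives the causal effect.
Adjusting over the population distribution of user tenure: 0.359·(0.411−0.556) + 0.333·(0.350−0.412) + 0.307·(0.105−0.200) = -0.102.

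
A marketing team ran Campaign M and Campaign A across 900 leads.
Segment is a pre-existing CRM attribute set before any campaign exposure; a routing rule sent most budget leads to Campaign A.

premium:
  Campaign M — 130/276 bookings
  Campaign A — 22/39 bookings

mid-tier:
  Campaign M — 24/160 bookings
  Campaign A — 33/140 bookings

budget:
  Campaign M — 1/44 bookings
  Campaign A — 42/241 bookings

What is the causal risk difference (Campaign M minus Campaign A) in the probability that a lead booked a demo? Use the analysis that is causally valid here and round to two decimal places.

The imbalance in customer segment arose from how leads were allocated, not from anything the campaign did; and customer segment independently affects the outcome. The pooled gap is confounded — condition on customer segment.
Adjusting over the population distribution of customer segment: 0.350·(0.471−0.564) + 0.333·(0.150−0.236) + 0.317·(0.023−0.174) = -0.109.

-0.11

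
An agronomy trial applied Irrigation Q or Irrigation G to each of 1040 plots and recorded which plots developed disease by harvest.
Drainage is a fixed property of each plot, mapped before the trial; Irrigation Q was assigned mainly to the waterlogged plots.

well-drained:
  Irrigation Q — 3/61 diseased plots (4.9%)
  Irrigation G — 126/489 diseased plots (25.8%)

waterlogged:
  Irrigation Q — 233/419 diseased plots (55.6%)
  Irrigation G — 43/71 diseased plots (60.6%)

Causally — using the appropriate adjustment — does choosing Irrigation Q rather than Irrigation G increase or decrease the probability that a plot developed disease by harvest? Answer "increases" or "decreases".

decreases

The field drainage-specific comparison favours Irrigation Q throughout, but the pooled figures favour Irrigation G. The question is whether to condition on field drainage.
Here field drainage is a common cause — it drives both which irrigation a case falls under and the outcome. The crude comparison mixes populations; the stratum-specific rates are the causally relevant ones.
Within each level — well-drained: 4.9% vs 25.8%; waterlogged: 55.6% vs 60.6% — Irrigation Q is lower every time.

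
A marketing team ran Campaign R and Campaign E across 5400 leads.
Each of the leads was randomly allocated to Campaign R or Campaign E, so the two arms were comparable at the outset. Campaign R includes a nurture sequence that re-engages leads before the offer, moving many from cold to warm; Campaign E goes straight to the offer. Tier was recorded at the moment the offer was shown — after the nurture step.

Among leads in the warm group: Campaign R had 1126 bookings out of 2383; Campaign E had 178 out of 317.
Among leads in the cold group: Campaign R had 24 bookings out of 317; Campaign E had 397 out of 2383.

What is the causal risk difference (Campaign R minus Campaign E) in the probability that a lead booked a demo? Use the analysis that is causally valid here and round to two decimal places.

+0.21

Engagement tier lies on the pathway campaign → engagement tier → outcome, so adjusting for it blocks the indirect effect. For the total causal effect of campaign, use the unadjusted pooled rates.
The causal difference is the pooled difference: 0.426 − 0.213 = +0.213.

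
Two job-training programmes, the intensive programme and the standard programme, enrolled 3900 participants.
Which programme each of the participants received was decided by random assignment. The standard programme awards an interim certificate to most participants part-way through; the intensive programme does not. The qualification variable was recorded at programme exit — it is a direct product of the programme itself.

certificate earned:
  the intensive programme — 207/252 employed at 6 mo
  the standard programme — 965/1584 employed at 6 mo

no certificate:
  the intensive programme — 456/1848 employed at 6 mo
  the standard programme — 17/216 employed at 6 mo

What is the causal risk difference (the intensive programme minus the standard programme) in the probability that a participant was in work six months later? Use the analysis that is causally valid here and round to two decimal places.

The stratified and pooled comparisons disagree (the intensive programme wins within each qualification attained during the programme; the standard programme wins overall), so the answer turns on the causal role of qualification attained during the programme.
Because the programme influences qualification attained during the programme, qualification attained during the programme is a post-treatment mediator, not a confounder. Stratifying on it would bias the estimate; the causal effect is the crude pooled difference.
The causal difference is the pooled difference: 0.316 − 0.546 = -0.230.

-0.23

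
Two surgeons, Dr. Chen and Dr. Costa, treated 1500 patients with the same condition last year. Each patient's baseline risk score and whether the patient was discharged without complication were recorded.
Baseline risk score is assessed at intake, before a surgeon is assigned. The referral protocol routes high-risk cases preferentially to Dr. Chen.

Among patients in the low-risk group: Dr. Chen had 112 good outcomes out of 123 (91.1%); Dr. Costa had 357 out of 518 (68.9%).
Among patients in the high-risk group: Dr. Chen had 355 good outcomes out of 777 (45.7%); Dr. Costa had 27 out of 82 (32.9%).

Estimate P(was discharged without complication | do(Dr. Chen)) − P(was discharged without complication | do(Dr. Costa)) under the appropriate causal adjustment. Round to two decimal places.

The imbalance in baseline risk score arose from how patients were allocated, not from anything the surgeon did; and baseline risk score independently affects the outcome. The pooled gap is confounded — condition on baseline risk score.
Adjusting over the population distribution of baseline risk score: 0.427·(0.911−0.689) + 0.573·(0.457−0.329) = +0.168.

+0.17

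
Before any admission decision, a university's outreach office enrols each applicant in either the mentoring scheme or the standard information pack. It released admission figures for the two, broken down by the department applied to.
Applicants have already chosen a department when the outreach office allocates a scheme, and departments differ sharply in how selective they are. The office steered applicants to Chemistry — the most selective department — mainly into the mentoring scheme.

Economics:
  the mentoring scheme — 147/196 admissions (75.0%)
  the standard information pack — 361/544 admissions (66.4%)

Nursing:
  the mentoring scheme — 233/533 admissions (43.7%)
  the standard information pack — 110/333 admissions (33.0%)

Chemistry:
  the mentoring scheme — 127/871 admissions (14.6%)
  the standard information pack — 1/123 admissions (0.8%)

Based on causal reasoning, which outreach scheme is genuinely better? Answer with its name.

The department-specific comparison favours the mentoring scheme throughout, but the pooled figures favour the standard information pack. The question is whether to condition on department.
The imbalance in department arose from how applicants were allocated, not from anything the outreach scheme did; and department independently affects the outcome. The pooled gap is confounded — condition on department.
Within each level — Economics: 75.0% vs 66.4%; Nursing: 43.7% vs 33.0%; Chemistry: 14.6% vs 0.8% — the mentoring scheme is higher every time.

the mentoring scheme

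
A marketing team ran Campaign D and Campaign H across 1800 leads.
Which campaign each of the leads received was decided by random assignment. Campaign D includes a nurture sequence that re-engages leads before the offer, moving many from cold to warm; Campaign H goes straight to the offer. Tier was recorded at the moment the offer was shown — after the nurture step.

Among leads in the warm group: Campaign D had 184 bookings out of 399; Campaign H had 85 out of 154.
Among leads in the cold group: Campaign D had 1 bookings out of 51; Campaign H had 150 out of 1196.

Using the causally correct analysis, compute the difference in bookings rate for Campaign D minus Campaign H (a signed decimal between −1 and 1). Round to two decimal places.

+0.24

Engagement tier here is a post-treatment variable shaped by the campaign; conditioning on it would introduce bias rather than remove it. The overall comparison is the causal one.
The causal difference is the pooled difference: 0.411 − 0.174 = +0.237.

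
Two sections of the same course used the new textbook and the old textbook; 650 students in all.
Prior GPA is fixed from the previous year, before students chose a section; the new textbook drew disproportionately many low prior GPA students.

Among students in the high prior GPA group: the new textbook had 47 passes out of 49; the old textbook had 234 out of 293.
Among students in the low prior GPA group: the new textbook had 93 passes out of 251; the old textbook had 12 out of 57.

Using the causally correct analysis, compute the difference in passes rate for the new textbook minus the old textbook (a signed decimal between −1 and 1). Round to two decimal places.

The stratified and pooled comparisons disagree (the new textbook wins within each prior GPA band; the old textbook wins overall), so the answer turns on the causal role of prior GPA band.
Prior GPA band differs across teaching methods for reasons unrelated to any effect of the teaching method itself, and it separately predicts the outcome — a classic confounder. We must compare within prior GPA band levels.
Adjusting over the population distribution of prior GPA band: 0.526·(0.959−0.799) + 0.474·(0.371−0.211) = +0.160.

+0.16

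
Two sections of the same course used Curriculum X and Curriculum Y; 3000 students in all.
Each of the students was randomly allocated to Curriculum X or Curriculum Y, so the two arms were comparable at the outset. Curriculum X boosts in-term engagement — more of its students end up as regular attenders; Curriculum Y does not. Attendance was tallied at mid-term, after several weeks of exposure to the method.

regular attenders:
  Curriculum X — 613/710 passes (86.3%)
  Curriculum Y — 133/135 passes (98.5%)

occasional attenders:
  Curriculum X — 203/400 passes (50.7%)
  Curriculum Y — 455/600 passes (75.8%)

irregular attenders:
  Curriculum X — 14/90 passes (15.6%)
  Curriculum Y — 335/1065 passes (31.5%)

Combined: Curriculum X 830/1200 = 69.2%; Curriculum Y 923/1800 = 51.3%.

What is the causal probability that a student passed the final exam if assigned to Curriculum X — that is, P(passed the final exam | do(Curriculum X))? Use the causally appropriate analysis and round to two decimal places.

Mid-term attendance is downstream of the teaching method. One should not condition on a consequence of treatment, so the overall rates are the right comparison.
So P(outcome | do(Curriculum X)) is just the pooled rate for Curriculum X: 830/1200 = 0.692.

0.69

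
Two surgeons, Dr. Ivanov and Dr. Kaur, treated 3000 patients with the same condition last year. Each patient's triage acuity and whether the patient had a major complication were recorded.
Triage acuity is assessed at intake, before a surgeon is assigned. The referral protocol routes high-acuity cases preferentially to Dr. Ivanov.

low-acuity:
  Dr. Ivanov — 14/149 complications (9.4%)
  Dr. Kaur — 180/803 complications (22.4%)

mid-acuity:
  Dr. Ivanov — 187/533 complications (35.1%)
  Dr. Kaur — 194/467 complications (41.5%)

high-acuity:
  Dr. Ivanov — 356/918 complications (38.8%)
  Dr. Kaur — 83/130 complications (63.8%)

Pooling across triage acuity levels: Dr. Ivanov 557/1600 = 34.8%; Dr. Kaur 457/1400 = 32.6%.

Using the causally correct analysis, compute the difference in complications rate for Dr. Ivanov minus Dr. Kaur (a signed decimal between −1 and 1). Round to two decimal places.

-0.15

Triage acuity is set before the surgeon has any effect — it is not caused by the surgeon — and it independently drives the outcome. That makes it a confounder, so the causal comparison is within triage acuity levels.
Adjusting over the population distribution of triage acuity: 0.317·(0.094−0.224) + 0.333·(0.351−0.415) + 0.349·(0.388−0.638) = -0.150.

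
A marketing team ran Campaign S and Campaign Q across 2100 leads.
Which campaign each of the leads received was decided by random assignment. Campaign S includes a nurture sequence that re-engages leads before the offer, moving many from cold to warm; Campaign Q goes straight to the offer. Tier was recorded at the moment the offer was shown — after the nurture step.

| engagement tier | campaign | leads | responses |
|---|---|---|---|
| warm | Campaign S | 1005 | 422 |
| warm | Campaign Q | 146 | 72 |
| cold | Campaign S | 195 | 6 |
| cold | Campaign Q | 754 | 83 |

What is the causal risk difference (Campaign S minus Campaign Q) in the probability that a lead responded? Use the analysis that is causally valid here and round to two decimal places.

Within every engagement tier level Campaign Q has the higher rate, yet pooled Campaign S does — Simpson's reversal.
Stratifying would compare campaigns among leads the campaigns themselves sorted into engagement tier groups — a form of selection on an intermediate. The unconditioned pooled rates give the total causal effect.
The causal difference is the pooled difference: 0.357 − 0.172 = +0.184.

+0.18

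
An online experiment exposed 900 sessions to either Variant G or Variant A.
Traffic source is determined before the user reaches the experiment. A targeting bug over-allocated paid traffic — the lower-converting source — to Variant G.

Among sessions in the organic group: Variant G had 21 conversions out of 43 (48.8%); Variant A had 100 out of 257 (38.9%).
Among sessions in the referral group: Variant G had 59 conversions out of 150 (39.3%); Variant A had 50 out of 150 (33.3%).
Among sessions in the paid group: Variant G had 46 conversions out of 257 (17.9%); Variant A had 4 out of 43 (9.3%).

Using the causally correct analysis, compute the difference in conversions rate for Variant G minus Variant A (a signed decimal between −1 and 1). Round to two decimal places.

+0.08

Within every traffic source level Variant G has the higher rate, yet pooled Variant A does — Simpson's reversal.
Since traffic source is a pre-existing factor (not a product of the variant) and it affects the outcome on its own, it is a confounder. The stratified rates, not the pooled rate, identify the causal effect.
Adjusting over the population distribution of traffic source: 0.333·(0.488−0.389) + 0.333·(0.393−0.333) + 0.333·(0.179−0.093) = +0.082.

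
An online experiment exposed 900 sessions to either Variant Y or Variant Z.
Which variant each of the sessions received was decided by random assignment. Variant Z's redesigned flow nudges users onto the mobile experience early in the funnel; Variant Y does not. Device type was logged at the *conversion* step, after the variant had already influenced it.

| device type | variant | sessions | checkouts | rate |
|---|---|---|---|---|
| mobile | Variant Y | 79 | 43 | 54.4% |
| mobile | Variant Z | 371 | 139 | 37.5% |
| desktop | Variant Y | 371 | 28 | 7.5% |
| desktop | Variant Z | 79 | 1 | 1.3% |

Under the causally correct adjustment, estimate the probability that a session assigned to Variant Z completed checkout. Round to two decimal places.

The device type-specific comparison favours Variant Y throughout, but the pooled figures favour Variant Z. The question is whether to condition on device type.
Because the variant influences device type, device type is a post-treatment mediator, not a confounder. Stratifying on it would bias the estimate; the causal effect is the crude pooled difference.
So P(outcome | do(Variant Z)) is just the pooled rate for Variant Z: 140/450 = 0.311.

0.31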